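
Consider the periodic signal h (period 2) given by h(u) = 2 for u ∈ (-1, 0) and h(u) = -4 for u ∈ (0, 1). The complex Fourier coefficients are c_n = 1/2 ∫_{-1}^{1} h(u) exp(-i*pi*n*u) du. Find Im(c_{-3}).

Since h is real-valued, Im(c_{-3}) = -1/2 ∫_{-1}^{1} h(u) sin(-3*pi*u) du = b_{3}/2.
Split the integral at the breakpoints.
Directly, an antiderivative of (2) sin(-3*pi*u) is 2*cos(3*pi*u)/(3*pi); evaluating from -1 to 0: ∫_{-1}^{0} (2) sin(-3*pi*u) du = (2/(3*pi)) - (-2/(3*pi)) = 4/(3*pi).
Directly, an antiderivative of (-4) sin(-3*pi*u) is -4*cos(3*pi*u)/(3*pi); evaluating from 0 to 1: ∫_{0}^{1} (-4) sin(-3*pi*u) du = (4/(3*pi)) - (-4/(3*pi)) = 8/(3*pi).
So ∫_{-1}^{1} h(u) sin(-3*pi*u) du = 4/pi.
Hence Im(c_{-3}) = (-1/2)·(4/pi) = -2/pi.

-2/pi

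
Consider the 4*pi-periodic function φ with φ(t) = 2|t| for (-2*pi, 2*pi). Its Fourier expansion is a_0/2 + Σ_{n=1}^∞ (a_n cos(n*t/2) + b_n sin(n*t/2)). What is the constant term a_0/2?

2*pi

a_0 = (1/(2*pi)) ∫_{-2*pi}^{2*pi} φ(t) dt = (1/(2*pi)) · (8*pi**2) = 4*pi.
So the constant term a_0/2 = 2*pi.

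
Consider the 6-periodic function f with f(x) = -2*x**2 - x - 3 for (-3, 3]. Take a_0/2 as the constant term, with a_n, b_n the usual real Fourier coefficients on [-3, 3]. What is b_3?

-2/pi

b_3 = 1/3 ∫_{-3}^{3} f(x) sin(pi*x) dx.
Integrating by parts twice (tabular method), an antiderivative of (-2*x**2 - x - 3) sin(pi*x) is 2*x**2*cos(pi*x)/pi - 4*x*sin(pi*x)/pi**2 + x*cos(pi*x)/pi - sin(pi*x)/pi**2 - 4*cos(pi*x)/pi**3 + 3*cos(pi*x)/pi; evaluating from -3 to 3: ∫_{-3}^{3} (-2*x**2 - x - 3) sin(pi*x) dx = (-24/pi + 4/pi**3) - (-18/pi + 4/pi**3) = -6/pi.
Hence b_3 = (1/3)·(-6/pi) = -2/pi.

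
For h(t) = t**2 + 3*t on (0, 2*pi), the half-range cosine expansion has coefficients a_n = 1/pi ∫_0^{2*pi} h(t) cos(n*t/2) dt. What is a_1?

-16 - 24/pi

a_1 = 1/pi ∫_0^{2*pi} (t**2 + 3*t) cos(t/2) dt.
Integrating by parts twice (tabular method), an antiderivative of (t**2 + 3*t) cos(t/2) is 2*t**2*sin(t/2) + 6*t*sin(t/2) + 8*t*cos(t/2) - 16*sin(t/2) + 12*cos(t/2); evaluating from 0 to 2*pi: ∫_{0}^{2*pi} (t**2 + 3*t) cos(t/2) dt = (-16*pi - 12) - (12) = -16*pi - 24.
Hence a_1 = (1/pi)·(-16*pi - 24) = -16 - 24/pi.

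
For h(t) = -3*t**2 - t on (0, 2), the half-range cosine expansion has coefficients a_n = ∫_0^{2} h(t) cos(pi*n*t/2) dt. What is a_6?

-4/(3*pi**2)

a_6 = ∫_0^{2} (-3*t**2 - t) cos(3*pi*t) dt.
Integrating by parts twice (tabular method), an antiderivative of (-3*t**2 - t) cos(3*pi*t) is -t**2*sin(3*pi*t)/pi - t*sin(3*pi*t)/(3*pi) - 2*t*cos(3*pi*t)/(3*pi**2) + 2*sin(3*pi*t)/(9*pi**3) - cos(3*pi*t)/(9*pi**2); evaluating from 0 to 2: ∫_{0}^{2} (-3*t**2 - t) cos(3*pi*t) dt = (-13/(9*pi**2)) - (-1/(9*pi**2)) = -4/(3*pi**2).
Hence a_6 = -4/(3*pi**2).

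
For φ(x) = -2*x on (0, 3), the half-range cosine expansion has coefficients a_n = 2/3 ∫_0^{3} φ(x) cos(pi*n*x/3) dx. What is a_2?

a_2 = 2/3 ∫_0^{3} (-2*x) cos(2*pi*x/3) dx.
Integrating by parts (boundary term plus one more integral), an antiderivative of (-2*x) cos(2*pi*x/3) is -3*x*sin(2*pi*x/3)/pi - 9*cos(2*pi*x/3)/(2*pi**2); evaluating from 0 to 3: ∫_{0}^{3} (-2*x) cos(2*pi*x/3) dx = (-9/(2*pi**2)) - (-9/(2*pi**2)) = 0.
Hence a_2 = (2/3)·(0) = 0.

0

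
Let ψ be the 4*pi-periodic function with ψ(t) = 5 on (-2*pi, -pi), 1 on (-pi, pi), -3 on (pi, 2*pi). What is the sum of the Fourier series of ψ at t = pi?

At t = pi the one-sided limits are ψ(pi^-) = 1 and ψ(pi^+) = -3.
By Dirichlet's theorem the series converges to their average, [(1) + (-3)]/2 = -1.

-1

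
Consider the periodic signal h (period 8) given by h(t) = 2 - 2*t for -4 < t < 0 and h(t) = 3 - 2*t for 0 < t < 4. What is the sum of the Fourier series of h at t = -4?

t = -4 differs from t = 4 by -1 full period(s), and the series is 8-periodic.
At t = 4 the one-sided limits are h(4^-) = -5 and h(4^+) = 10.
By Dirichlet's theorem the series converges to their average, [(-5) + (10)]/2 = 5/2.

5/2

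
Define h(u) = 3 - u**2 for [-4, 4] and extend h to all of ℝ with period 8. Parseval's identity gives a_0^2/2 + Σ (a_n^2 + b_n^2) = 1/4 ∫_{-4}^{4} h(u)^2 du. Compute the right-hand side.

282/5

1/4 ∫_{-4}^{4} h(u)^2 du = 1/4 · (1128/5) = 282/5.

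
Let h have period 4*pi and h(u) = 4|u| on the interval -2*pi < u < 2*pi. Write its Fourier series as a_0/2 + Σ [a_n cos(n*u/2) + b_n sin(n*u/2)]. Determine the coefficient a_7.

a_7 = (1/(2*pi)) ∫_{-2*pi}^{2*pi} h(u) cos(7*u/2) du.
h is even and cos(7*u/2) is even, so the integrand is even and a_7 = 1/pi ∫_0^{2*pi} h(u) cos(7*u/2) du.
Integrating by parts (boundary term plus one more integral), an antiderivative of (4*u) cos(7*u/2) is 8*u*sin(7*u/2)/7 + 16*cos(7*u/2)/49; evaluating from 0 to 2*pi: ∫_{0}^{2*pi} (4*u) cos(7*u/2) du = (-16/49) - (16/49) = -32/49.
Hence a_7 = (1/pi)·(-32/49) = -32/(49*pi).

-32/(49*pi)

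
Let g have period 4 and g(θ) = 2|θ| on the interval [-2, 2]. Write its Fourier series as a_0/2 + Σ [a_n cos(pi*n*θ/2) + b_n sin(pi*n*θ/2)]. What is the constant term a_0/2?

2

a_0 = 1/2 ∫_{-2}^{2} g(θ) dθ = 1/2 · (8) = 4.
So the constant term a_0/2 = 2.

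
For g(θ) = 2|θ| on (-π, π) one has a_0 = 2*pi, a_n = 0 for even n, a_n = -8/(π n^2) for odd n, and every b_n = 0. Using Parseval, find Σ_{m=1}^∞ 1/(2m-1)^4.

pi**4/96

Parseval: a_0^2/2 + Σ a_n^2 = (1/π) ∫_{-π}^{π} g(θ)^2 dθ = 8*pi**2/3.
Subtract a_0^2/2 = 2*pi**2: Σ a_n^2 = 2*pi**2/3.
Only odd n contribute, with a_n^2 = 64/(π^2 n^4), so Σ_{m≥1} 1/(2m-1)^4 = π^2·(2*pi**2/3)/64 = pi**4/96.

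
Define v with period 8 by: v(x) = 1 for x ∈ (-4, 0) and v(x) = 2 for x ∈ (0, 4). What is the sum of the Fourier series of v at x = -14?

2

x = -14 differs from x = 2 by -2 full period(s), and the series is 8-periodic.
v is continuous at x = 2 with value 2, so the series converges to 2 there.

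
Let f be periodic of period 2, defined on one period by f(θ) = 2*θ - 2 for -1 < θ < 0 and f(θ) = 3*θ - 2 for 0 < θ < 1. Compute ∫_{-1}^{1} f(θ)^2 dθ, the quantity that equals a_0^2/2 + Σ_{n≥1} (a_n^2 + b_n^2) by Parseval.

∫_{-1}^{1} f(θ)^2 dθ = 31/3.

31/3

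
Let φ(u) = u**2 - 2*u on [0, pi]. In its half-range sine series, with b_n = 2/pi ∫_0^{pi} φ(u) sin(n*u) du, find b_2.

2 - pi

b_2 = 2/pi ∫_0^{pi} (u**2 - 2*u) sin(2*u) du.
Integrating by parts twice (tabular method), an antiderivative of (u**2 - 2*u) sin(2*u) is -u**2*cos(2*u)/2 + u*sin(2*u)/2 + u*cos(2*u) - sin(2*u)/2 + cos(2*u)/4; evaluating from 0 to pi: ∫_{0}^{pi} (u**2 - 2*u) sin(2*u) du = (-pi**2/2 + 1/4 + pi) - (1/4) = pi*(2 - pi)/2.
Hence b_2 = (2/pi)·(pi*(2 - pi)/2) = 2 - pi.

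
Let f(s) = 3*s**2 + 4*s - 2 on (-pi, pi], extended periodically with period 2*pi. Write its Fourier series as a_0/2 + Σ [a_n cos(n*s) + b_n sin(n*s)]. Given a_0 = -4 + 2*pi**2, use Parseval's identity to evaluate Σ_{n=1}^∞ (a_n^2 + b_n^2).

8*pi**2*(20 + 3*pi**2)/15

Parseval: a_0^2/2 + Σ_{n≥1} (a_n^2+b_n^2) = 1/pi ∫_{-pi}^{pi} f(s)^2 ds = 8 + 8*pi**2/3 + 18*pi**4/5.
Subtract a_0^2/2 = 2*(2 - pi**2)**2: Σ (a_n^2+b_n^2) = 8*pi**2*(20 + 3*pi**2)/15.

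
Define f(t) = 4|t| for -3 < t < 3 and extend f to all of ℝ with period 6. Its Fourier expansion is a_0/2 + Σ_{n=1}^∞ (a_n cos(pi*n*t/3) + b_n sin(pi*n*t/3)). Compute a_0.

12

a_0 = 1/3 ∫_{-3}^{3} f(t) dt = 1/3 · (36) = 12.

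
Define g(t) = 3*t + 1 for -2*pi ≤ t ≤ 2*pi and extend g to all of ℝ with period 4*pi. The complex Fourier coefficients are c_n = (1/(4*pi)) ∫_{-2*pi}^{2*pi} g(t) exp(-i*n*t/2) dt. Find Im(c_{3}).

-2

Since g is real-valued, Im(c_{3}) = -(1/(4*pi)) ∫_{-2*pi}^{2*pi} g(t) sin(3*t/2) dt = -b_{3}/2.
Integrating by parts (boundary term plus one more integral), an antiderivative of (3*t + 1) sin(3*t/2) is -2*t*cos(3*t/2) + 4*sin(3*t/2)/3 - 2*cos(3*t/2)/3; evaluating from -2*pi to 2*pi: ∫_{-2*pi}^{2*pi} (3*t + 1) sin(3*t/2) dt = (2/3 + 4*pi) - (2/3 - 4*pi) = 8*pi.
Hence Im(c_{3}) = (-1/(4*pi))·(8*pi) = -2.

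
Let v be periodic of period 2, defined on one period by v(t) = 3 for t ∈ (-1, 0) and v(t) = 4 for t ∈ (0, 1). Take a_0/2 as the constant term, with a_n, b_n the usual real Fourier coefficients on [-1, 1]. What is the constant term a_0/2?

a_0 = ∫_{-1}^{1} v(t) dt = 7.
So the constant term a_0/2 = 7/2.

7/2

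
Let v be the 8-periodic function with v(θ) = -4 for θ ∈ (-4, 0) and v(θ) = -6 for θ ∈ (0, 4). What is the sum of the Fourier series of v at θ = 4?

-5

At θ = 4 the one-sided limits are v(4^-) = -6 and v(4^+) = -4.
By Dirichlet's theorem the series converges to their average, [(-6) + (-4)]/2 = -5.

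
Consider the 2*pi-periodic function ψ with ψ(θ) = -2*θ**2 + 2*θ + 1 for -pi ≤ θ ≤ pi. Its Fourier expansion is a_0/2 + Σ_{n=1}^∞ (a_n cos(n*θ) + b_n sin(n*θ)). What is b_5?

b_5 = 1/pi ∫_{-pi}^{pi} ψ(θ) sin(5*θ) dθ.
Integrating by parts twice (tabular method), an antiderivative of (-2*θ**2 + 2*θ + 1) sin(5*θ) is 2*θ**2*cos(5*θ)/5 - 4*θ*sin(5*θ)/25 - 2*θ*cos(5*θ)/5 + 2*sin(5*θ)/25 - 29*cos(5*θ)/125; evaluating from -pi to pi: ∫_{-pi}^{pi} (-2*θ**2 + 2*θ + 1) sin(5*θ) dθ = (-2*pi**2/5 + 29/125 + 2*pi/5) - (-2*pi**2/5 - 2*pi/5 + 29/125) = 4*pi/5.
Hence b_5 = (1/pi)·(4*pi/5) = 4/5.

4/5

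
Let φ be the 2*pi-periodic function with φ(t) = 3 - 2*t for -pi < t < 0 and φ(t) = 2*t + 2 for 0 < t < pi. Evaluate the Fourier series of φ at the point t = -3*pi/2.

2 + pi

t = -3*pi/2 differs from t = pi/2 by -1 full period(s), and the series is 2*pi-periodic.
φ is continuous at t = pi/2 with value 2 + pi, so the series converges to 2 + pi there.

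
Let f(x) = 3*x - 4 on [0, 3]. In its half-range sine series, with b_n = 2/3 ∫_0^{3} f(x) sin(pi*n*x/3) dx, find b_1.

2/pi

b_1 = 2/3 ∫_0^{3} (3*x - 4) sin(pi*x/3) dx.
Integrating by parts (boundary term plus one more integral), an antiderivative of (3*x - 4) sin(pi*x/3) is -9*x*cos(pi*x/3)/pi + 27*sin(pi*x/3)/pi**2 + 12*cos(pi*x/3)/pi; evaluating from 0 to 3: ∫_{0}^{3} (3*x - 4) sin(pi*x/3) dx = (15/pi) - (12/pi) = 3/pi.
Hence b_1 = (2/3)·(3/pi) = 2/pi.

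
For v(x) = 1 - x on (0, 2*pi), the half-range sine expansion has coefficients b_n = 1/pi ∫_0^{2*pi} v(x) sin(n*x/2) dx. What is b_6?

b_6 = 1/pi ∫_0^{2*pi} (1 - x) sin(3*x) dx.
Integrating by parts (boundary term plus one more integral), an antiderivative of (1 - x) sin(3*x) is x*cos(3*x)/3 - sin(3*x)/9 - cos(3*x)/3; evaluating from 0 to 2*pi: ∫_{0}^{2*pi} (1 - x) sin(3*x) dx = (-1/3 + 2*pi/3) - (-1/3) = 2*pi/3.
Hence b_6 = (1/pi)·(2*pi/3) = 2/3.

2/3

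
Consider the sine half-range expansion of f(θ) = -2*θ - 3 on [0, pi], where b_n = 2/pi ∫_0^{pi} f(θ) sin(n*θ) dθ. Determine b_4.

1

b_4 = 2/pi ∫_0^{pi} (-2*θ - 3) sin(4*θ) dθ.
Integrating by parts (boundary term plus one more integral), an antiderivative of (-2*θ - 3) sin(4*θ) is θ*cos(4*θ)/2 - sin(4*θ)/8 + 3*cos(4*θ)/4; evaluating from 0 to pi: ∫_{0}^{pi} (-2*θ - 3) sin(4*θ) dθ = (3/4 + pi/2) - (3/4) = pi/2.
Hence b_4 = (2/pi)·(pi/2) = 1.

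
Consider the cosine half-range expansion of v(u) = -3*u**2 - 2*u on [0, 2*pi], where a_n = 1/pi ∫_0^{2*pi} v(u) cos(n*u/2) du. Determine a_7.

16*(1 + 3*pi)/(49*pi)

a_7 = 1/pi ∫_0^{2*pi} (-3*u**2 - 2*u) cos(7*u/2) du.
Integrating by parts twice (tabular method), an antiderivative of (-3*u**2 - 2*u) cos(7*u/2) is -6*u**2*sin(7*u/2)/7 - 4*u*sin(7*u/2)/7 - 24*u*cos(7*u/2)/49 + 48*sin(7*u/2)/343 - 8*cos(7*u/2)/49; evaluating from 0 to 2*pi: ∫_{0}^{2*pi} (-3*u**2 - 2*u) cos(7*u/2) du = (8/49 + 48*pi/49) - (-8/49) = 16/49 + 48*pi/49.
Hence a_7 = (1/pi)·(16/49 + 48*pi/49) = 16*(1 + 3*pi)/(49*pi).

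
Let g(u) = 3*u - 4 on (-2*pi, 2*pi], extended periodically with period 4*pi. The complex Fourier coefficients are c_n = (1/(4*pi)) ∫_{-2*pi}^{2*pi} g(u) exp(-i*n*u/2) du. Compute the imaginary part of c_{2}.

3

Since g is real-valued, Im(c_{2}) = -(1/(4*pi)) ∫_{-2*pi}^{2*pi} g(u) sin(u) du = -b_{2}/2.
Integrating by parts (boundary term plus one more integral), an antiderivative of (3*u - 4) sin(u) is -3*u*cos(u) + 3*sin(u) + 4*cos(u); evaluating from -2*pi to 2*pi: ∫_{-2*pi}^{2*pi} (3*u - 4) sin(u) du = (4 - 6*pi) - (4 + 6*pi) = -12*pi.
Hence Im(c_{2}) = (-1/(4*pi))·(-12*pi) = 3.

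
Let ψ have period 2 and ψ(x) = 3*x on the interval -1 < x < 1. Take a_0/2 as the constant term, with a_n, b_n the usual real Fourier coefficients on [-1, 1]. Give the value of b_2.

b_2 = ∫_{-1}^{1} ψ(x) sin(2*pi*x) dx.
ψ is odd and sin(2*pi*x) is odd, so the integrand is even and b_2 = 2 ∫_0^{1} ψ(x) sin(2*pi*x) dx.
Integrating by parts (boundary term plus one more integral), an antiderivative of (3*x) sin(2*pi*x) is -3*x*cos(2*pi*x)/(2*pi) + 3*sin(2*pi*x)/(4*pi**2); evaluating from 0 to 1: ∫_{0}^{1} (3*x) sin(2*pi*x) dx = (-3/(2*pi)) - (0) = -3/(2*pi).
Hence b_2 = 2·(-3/(2*pi)) = -3/pi.

-3/pi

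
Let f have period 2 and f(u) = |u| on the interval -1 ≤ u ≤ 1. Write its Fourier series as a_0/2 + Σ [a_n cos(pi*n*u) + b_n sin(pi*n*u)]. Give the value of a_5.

a_5 = ∫_{-1}^{1} f(u) cos(5*pi*u) du.
f is even and cos(5*pi*u) is even, so the integrand is even and a_5 = 2 ∫_0^{1} f(u) cos(5*pi*u) du.
Integrating by parts (boundary term plus one more integral), an antiderivative of (u) cos(5*pi*u) is u*sin(5*pi*u)/(5*pi) + cos(5*pi*u)/(25*pi**2); evaluating from 0 to 1: ∫_{0}^{1} (u) cos(5*pi*u) du = (-1/(25*pi**2)) - (1/(25*pi**2)) = -2/(25*pi**2).
Hence a_5 = 2·(-2/(25*pi**2)) = -4/(25*pi**2).

-4/(25*pi**2)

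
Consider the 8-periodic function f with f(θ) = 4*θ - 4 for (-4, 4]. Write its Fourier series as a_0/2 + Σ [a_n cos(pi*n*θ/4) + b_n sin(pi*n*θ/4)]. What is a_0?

a_0 = 1/4 ∫_{-4}^{4} f(θ) dθ = 1/4 · (-32) = -8.

-8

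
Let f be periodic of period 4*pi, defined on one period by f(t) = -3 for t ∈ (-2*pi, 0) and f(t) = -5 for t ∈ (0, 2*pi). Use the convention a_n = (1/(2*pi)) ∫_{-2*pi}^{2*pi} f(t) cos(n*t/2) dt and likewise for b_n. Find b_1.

-4/pi

b_1 = (1/(2*pi)) ∫_{-2*pi}^{2*pi} f(t) sin(t/2) dt.
Split the integral at the breakpoints.
Directly, an antiderivative of (-3) sin(t/2) is 6*cos(t/2); evaluating from -2*pi to 0: ∫_{-2*pi}^{0} (-3) sin(t/2) dt = (6) - (-6) = 12.
Directly, an antiderivative of (-5) sin(t/2) is 10*cos(t/2); evaluating from 0 to 2*pi: ∫_{0}^{2*pi} (-5) sin(t/2) dt = (-10) - (10) = -20.
Summing the pieces and multiplying by (1/(2*pi)) gives b_1 = -4/pi.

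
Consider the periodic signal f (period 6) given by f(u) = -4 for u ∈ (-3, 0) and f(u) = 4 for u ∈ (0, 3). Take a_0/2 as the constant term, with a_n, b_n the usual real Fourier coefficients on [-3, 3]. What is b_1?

16/pi

b_1 = 1/3 ∫_{-3}^{3} f(u) sin(pi*u/3) du.
f is odd and sin(pi*u/3) is odd, so the integrand is even and b_1 = 2/3 ∫_0^{3} f(u) sin(pi*u/3) du.
Directly, an antiderivative of (4) sin(pi*u/3) is -12*cos(pi*u/3)/pi; evaluating from 0 to 3: ∫_{0}^{3} (4) sin(pi*u/3) du = (12/pi) - (-12/pi) = 24/pi.
Hence b_1 = (2/3)·(24/pi) = 16/pi.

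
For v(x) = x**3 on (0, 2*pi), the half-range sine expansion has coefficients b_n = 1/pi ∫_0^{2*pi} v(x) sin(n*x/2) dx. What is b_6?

b_6 = 1/pi ∫_0^{2*pi} (x**3) sin(3*x) dx.
Integrating by parts three times (tabular method), an antiderivative of (x**3) sin(3*x) is -x**3*cos(3*x)/3 + x**2*sin(3*x)/3 + 2*x*cos(3*x)/9 - 2*sin(3*x)/27; evaluating from 0 to 2*pi: ∫_{0}^{2*pi} (x**3) sin(3*x) dx = (4*pi*(1 - 6*pi**2)/9) - (0) = 4*pi*(1 - 6*pi**2)/9.
Hence b_6 = (1/pi)·(4*pi*(1 - 6*pi**2)/9) = 4/9 - 8*pi**2/3.

4/9 - 8*pi**2/3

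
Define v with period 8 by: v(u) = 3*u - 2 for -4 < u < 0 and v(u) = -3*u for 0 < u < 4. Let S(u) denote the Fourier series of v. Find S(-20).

u = -20 differs from u = -4 by -2 full period(s), and the series is 8-periodic.
At u = -4 the one-sided limits are v(-4^-) = -12 and v(-4^+) = -14.
By Dirichlet's theorem the series converges to their average, [(-12) + (-14)]/2 = -13.

-13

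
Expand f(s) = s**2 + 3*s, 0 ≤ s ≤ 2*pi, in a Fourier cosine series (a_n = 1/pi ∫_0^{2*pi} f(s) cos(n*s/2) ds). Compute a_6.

a_6 = 1/pi ∫_0^{2*pi} (s**2 + 3*s) cos(3*s) ds.
Integrating by parts twice (tabular method), an antiderivative of (s**2 + 3*s) cos(3*s) is s**2*sin(3*s)/3 + s*sin(3*s) + 2*s*cos(3*s)/9 - 2*sin(3*s)/27 + cos(3*s)/3; evaluating from 0 to 2*pi: ∫_{0}^{2*pi} (s**2 + 3*s) cos(3*s) ds = (1/3 + 4*pi/9) - (1/3) = 4*pi/9.
Hence a_6 = (1/pi)·(4*pi/9) = 4/9.

4/9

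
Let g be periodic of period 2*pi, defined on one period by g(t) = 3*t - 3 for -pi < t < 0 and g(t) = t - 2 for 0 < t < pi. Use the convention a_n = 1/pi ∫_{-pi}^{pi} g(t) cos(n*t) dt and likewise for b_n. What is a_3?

a_3 = 1/pi ∫_{-pi}^{pi} g(t) cos(3*t) dt.
Split the integral at the breakpoints.
Integrating by parts (boundary term plus one more integral), an antiderivative of (3*t - 3) cos(3*t) is t*sin(3*t) - sin(3*t) + cos(3*t)/3; evaluating from -pi to 0: ∫_{-pi}^{0} (3*t - 3) cos(3*t) dt = (1/3) - (-1/3) = 2/3.
Integrating by parts (boundary term plus one more integral), an antiderivative of (t - 2) cos(3*t) is t*sin(3*t)/3 - 2*sin(3*t)/3 + cos(3*t)/9; evaluating from 0 to pi: ∫_{0}^{pi} (t - 2) cos(3*t) dt = (-1/9) - (1/9) = -2/9.
Summing the pieces and multiplying by (1/pi) gives a_3 = 4/(9*pi).

4/(9*pi)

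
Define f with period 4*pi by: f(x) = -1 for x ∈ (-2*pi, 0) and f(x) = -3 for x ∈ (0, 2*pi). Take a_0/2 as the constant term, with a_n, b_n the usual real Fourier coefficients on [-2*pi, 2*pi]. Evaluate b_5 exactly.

b_5 = (1/(2*pi)) ∫_{-2*pi}^{2*pi} f(x) sin(5*x/2) dx.
Split the integral at the breakpoints.
Directly, an antiderivative of (-1) sin(5*x/2) is 2*cos(5*x/2)/5; evaluating from -2*pi to 0: ∫_{-2*pi}^{0} (-1) sin(5*x/2) dx = (2/5) - (-2/5) = 4/5.
Directly, an antiderivative of (-3) sin(5*x/2) is 6*cos(5*x/2)/5; evaluating from 0 to 2*pi: ∫_{0}^{2*pi} (-3) sin(5*x/2) dx = (-6/5) - (6/5) = -12/5.
Summing the pieces and multiplying by (1/(2*pi)) gives b_5 = -4/(5*pi).

-4/(5*pi)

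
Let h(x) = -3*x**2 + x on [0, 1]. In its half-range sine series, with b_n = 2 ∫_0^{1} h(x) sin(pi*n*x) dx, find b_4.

b_4 = 2 ∫_0^{1} (-3*x**2 + x) sin(4*pi*x) dx.
Integrating by parts twice (tabular method), an antiderivative of (-3*x**2 + x) sin(4*pi*x) is 3*x**2*cos(4*pi*x)/(4*pi) - 3*x*sin(4*pi*x)/(8*pi**2) - x*cos(4*pi*x)/(4*pi) + sin(4*pi*x)/(16*pi**2) - 3*cos(4*pi*x)/(32*pi**3); evaluating from 0 to 1: ∫_{0}^{1} (-3*x**2 + x) sin(4*pi*x) dx = ((-3 + 16*pi**2)/(32*pi**3)) - (-3/(32*pi**3)) = 1/(2*pi).
Hence b_4 = 2·(1/(2*pi)) = 1/pi.

1/pi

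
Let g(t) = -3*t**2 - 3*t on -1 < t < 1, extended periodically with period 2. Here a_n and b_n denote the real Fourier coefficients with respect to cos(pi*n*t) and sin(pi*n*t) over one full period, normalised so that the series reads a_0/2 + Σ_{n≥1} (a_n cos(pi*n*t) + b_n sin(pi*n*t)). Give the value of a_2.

a_2 = ∫_{-1}^{1} g(t) cos(2*pi*t) dt.
Integrating by parts twice (tabular method), an antiderivative of (-3*t**2 - 3*t) cos(2*pi*t) is -3*t**2*sin(2*pi*t)/(2*pi) - 3*t*sin(2*pi*t)/(2*pi) - 3*t*cos(2*pi*t)/(2*pi**2) + 3*sin(2*pi*t)/(4*pi**3) - 3*cos(2*pi*t)/(4*pi**2); evaluating from -1 to 1: ∫_{-1}^{1} (-3*t**2 - 3*t) cos(2*pi*t) dt = (-9/(4*pi**2)) - (3/(4*pi**2)) = -3/pi**2.
Hence a_2 = -3/pi**2.

-3/pi**2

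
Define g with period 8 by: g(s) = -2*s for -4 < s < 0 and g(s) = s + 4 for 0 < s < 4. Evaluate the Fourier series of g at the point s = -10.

s = -10 differs from s = -2 by -1 full period(s), and the series is 8-periodic.
g is continuous at s = -2 with value 4, so the series converges to 4 there.

4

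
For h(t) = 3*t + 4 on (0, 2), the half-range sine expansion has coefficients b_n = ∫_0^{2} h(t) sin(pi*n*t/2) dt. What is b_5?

b_5 = ∫_0^{2} (3*t + 4) sin(5*pi*t/2) dt.
Integrating by parts (boundary term plus one more integral), an antiderivative of (3*t + 4) sin(5*pi*t/2) is -6*t*cos(5*pi*t/2)/(5*pi) + 12*sin(5*pi*t/2)/(25*pi**2) - 8*cos(5*pi*t/2)/(5*pi); evaluating from 0 to 2: ∫_{0}^{2} (3*t + 4) sin(5*pi*t/2) dt = (4/pi) - (-8/(5*pi)) = 28/(5*pi).
Hence b_5 = 28/(5*pi).

28/(5*pi)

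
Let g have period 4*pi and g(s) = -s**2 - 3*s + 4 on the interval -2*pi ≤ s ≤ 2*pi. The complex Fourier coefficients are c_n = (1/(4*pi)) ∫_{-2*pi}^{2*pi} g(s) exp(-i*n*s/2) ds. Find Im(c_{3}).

2

Since g is real-valued, Im(c_{3}) = -(1/(4*pi)) ∫_{-2*pi}^{2*pi} g(s) sin(3*s/2) ds = -b_{3}/2.
Integrating by parts twice (tabular method), an antiderivative of (-s**2 - 3*s + 4) sin(3*s/2) is 2*s**2*cos(3*s/2)/3 - 8*s*sin(3*s/2)/9 + 2*s*cos(3*s/2) - 4*sin(3*s/2)/3 - 88*cos(3*s/2)/27; evaluating from -2*pi to 2*pi: ∫_{-2*pi}^{2*pi} (-s**2 - 3*s + 4) sin(3*s/2) ds = (-8*pi**2/3 - 4*pi + 88/27) - (-8*pi**2/3 + 88/27 + 4*pi) = -8*pi.
Hence Im(c_{3}) = (-1/(4*pi))·(-8*pi) = 2.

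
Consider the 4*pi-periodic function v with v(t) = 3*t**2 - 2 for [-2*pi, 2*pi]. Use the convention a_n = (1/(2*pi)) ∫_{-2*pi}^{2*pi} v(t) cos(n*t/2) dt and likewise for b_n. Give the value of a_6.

a_6 = (1/(2*pi)) ∫_{-2*pi}^{2*pi} v(t) cos(3*t) dt.
v is even and cos(3*t) is even, so the integrand is even and a_6 = 1/pi ∫_0^{2*pi} v(t) cos(3*t) dt.
Integrating by parts twice (tabular method), an antiderivative of (3*t**2 - 2) cos(3*t) is t**2*sin(3*t) + 2*t*cos(3*t)/3 - 8*sin(3*t)/9; evaluating from 0 to 2*pi: ∫_{0}^{2*pi} (3*t**2 - 2) cos(3*t) dt = (4*pi/3) - (0) = 4*pi/3.
Hence a_6 = (1/pi)·(4*pi/3) = 4/3.

4/3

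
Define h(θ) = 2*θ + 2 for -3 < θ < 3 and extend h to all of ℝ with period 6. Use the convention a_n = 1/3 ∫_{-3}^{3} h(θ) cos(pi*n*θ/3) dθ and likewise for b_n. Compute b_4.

b_4 = 1/3 ∫_{-3}^{3} h(θ) sin(4*pi*θ/3) dθ.
Integrating by parts (boundary term plus one more integral), an antiderivative of (2*θ + 2) sin(4*pi*θ/3) is -3*θ*cos(4*pi*θ/3)/(2*pi) + 9*sin(4*pi*θ/3)/(8*pi**2) - 3*cos(4*pi*θ/3)/(2*pi); evaluating from -3 to 3: ∫_{-3}^{3} (2*θ + 2) sin(4*pi*θ/3) dθ = (-6/pi) - (3/pi) = -9/pi.
Hence b_4 = (1/3)·(-9/pi) = -3/pi.

-3/pi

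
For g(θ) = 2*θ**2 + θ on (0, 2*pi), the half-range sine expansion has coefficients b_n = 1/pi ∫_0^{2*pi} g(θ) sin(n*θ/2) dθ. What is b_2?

-8*pi - 2

b_2 = 1/pi ∫_0^{2*pi} (2*θ**2 + θ) sin(θ) dθ.
Integrating by parts twice (tabular method), an antiderivative of (2*θ**2 + θ) sin(θ) is -2*θ**2*cos(θ) + 4*θ*sin(θ) - θ*cos(θ) + sin(θ) + 4*cos(θ); evaluating from 0 to 2*pi: ∫_{0}^{2*pi} (2*θ**2 + θ) sin(θ) dθ = (-8*pi**2 - 2*pi + 4) - (4) = -2*pi*(1 + 4*pi).
Hence b_2 = (1/pi)·(-2*pi*(1 + 4*pi)) = -8*pi - 2.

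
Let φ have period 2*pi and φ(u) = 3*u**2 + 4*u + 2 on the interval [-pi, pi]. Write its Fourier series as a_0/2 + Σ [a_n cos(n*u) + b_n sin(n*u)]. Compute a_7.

a_7 = 1/pi ∫_{-pi}^{pi} φ(u) cos(7*u) du.
Integrating by parts twice (tabular method), an antiderivative of (3*u**2 + 4*u + 2) cos(7*u) is 3*u**2*sin(7*u)/7 + 4*u*sin(7*u)/7 + 6*u*cos(7*u)/49 + 92*sin(7*u)/343 + 4*cos(7*u)/49; evaluating from -pi to pi: ∫_{-pi}^{pi} (3*u**2 + 4*u + 2) cos(7*u) du = (-6*pi/49 - 4/49) - (-4/49 + 6*pi/49) = -12*pi/49.
Hence a_7 = (1/pi)·(-12*pi/49) = -12/49.

-12/49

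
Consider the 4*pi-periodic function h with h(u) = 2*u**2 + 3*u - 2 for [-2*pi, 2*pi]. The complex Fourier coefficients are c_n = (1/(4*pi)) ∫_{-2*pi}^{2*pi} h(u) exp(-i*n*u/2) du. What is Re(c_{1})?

Since h is real-valued, Re(c_{1}) = (1/(4*pi)) ∫_{-2*pi}^{2*pi} h(u) cos(u/2) du = a_{1}/2.
Integrating by parts twice (tabular method), an antiderivative of (2*u**2 + 3*u - 2) cos(u/2) is 4*u**2*sin(u/2) + 6*u*sin(u/2) + 16*u*cos(u/2) - 36*sin(u/2) + 12*cos(u/2); evaluating from -2*pi to 2*pi: ∫_{-2*pi}^{2*pi} (2*u**2 + 3*u - 2) cos(u/2) du = (-32*pi - 12) - (-12 + 32*pi) = -64*pi.
Hence Re(c_{1}) = (1/(4*pi))·(-64*pi) = -16.

-16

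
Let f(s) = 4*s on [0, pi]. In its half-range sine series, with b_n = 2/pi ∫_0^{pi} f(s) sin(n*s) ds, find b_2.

-4

b_2 = 2/pi ∫_0^{pi} (4*s) sin(2*s) ds.
Integrating by parts (boundary term plus one more integral), an antiderivative of (4*s) sin(2*s) is -2*s*cos(2*s) + sin(2*s); evaluating from 0 to pi: ∫_{0}^{pi} (4*s) sin(2*s) ds = (-2*pi) - (0) = -2*pi.
Hence b_2 = (2/pi)·(-2*pi) = -4.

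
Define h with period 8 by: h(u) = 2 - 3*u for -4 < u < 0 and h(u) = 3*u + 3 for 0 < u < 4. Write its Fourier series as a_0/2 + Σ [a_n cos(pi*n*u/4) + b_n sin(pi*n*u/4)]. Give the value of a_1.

a_1 = 1/4 ∫_{-4}^{4} h(u) cos(pi*u/4) du.
Split the integral at the breakpoints.
Integrating by parts (boundary term plus one more integral), an antiderivative of (2 - 3*u) cos(pi*u/4) is -12*u*sin(pi*u/4)/pi + 8*sin(pi*u/4)/pi - 48*cos(pi*u/4)/pi**2; evaluating from -4 to 0: ∫_{-4}^{0} (2 - 3*u) cos(pi*u/4) du = (-48/pi**2) - (48/pi**2) = -96/pi**2.
Integrating by parts (boundary term plus one more integral), an antiderivative of (3*u + 3) cos(pi*u/4) is 12*u*sin(pi*u/4)/pi + 12*sin(pi*u/4)/pi + 48*cos(pi*u/4)/pi**2; evaluating from 0 to 4: ∫_{0}^{4} (3*u + 3) cos(pi*u/4) du = (-48/pi**2) - (48/pi**2) = -96/pi**2.
Summing the pieces and multiplying by (1/4) gives a_1 = -48/pi**2.

-48/pi**2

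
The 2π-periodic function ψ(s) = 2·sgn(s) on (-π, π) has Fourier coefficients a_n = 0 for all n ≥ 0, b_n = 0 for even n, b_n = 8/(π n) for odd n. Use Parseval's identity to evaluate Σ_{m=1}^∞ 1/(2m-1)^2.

Parseval: Σ b_n^2 = (1/π) ∫_{-π}^{π} ψ(s)^2 ds = 8.
Only odd n contribute, with b_n^2 = 64/(π^2 n^2), so Σ_{m≥1} 1/(2m-1)^2 = π^2·(8)/64 = pi**2/8.

pi**2/8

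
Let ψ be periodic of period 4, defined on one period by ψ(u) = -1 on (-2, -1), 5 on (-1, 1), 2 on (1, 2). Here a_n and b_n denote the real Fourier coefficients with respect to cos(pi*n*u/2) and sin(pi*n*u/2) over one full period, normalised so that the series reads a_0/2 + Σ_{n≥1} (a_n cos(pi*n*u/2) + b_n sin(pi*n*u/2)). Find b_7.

b_7 = 1/2 ∫_{-2}^{2} ψ(u) sin(7*pi*u/2) du.
Split the integral at the breakpoints.
Directly, an antiderivative of (-1) sin(7*pi*u/2) is 2*cos(7*pi*u/2)/(7*pi); evaluating from -2 to -1: ∫_{-2}^{-1} (-1) sin(7*pi*u/2) du = (0) - (-2/(7*pi)) = 2/(7*pi).
Directly, an antiderivative of (5) sin(7*pi*u/2) is -10*cos(7*pi*u/2)/(7*pi); evaluating from -1 to 1: ∫_{-1}^{1} (5) sin(7*pi*u/2) du = (0) - (0) = 0.
Directly, an antiderivative of (2) sin(7*pi*u/2) is -4*cos(7*pi*u/2)/(7*pi); evaluating from 1 to 2: ∫_{1}^{2} (2) sin(7*pi*u/2) du = (4/(7*pi)) - (0) = 4/(7*pi).
Summing the pieces and multiplying by (1/2) gives b_7 = 3/(7*pi).

3/(7*pi)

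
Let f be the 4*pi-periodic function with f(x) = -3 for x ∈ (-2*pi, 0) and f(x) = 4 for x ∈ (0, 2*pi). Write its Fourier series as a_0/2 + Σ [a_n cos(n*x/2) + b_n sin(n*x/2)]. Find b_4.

0

b_4 = (1/(2*pi)) ∫_{-2*pi}^{2*pi} f(x) sin(2*x) dx.
Split the integral at the breakpoints.
Directly, an antiderivative of (-3) sin(2*x) is 3*cos(2*x)/2; evaluating from -2*pi to 0: ∫_{-2*pi}^{0} (-3) sin(2*x) dx = (3/2) - (3/2) = 0.
Directly, an antiderivative of (4) sin(2*x) is -2*cos(2*x); evaluating from 0 to 2*pi: ∫_{0}^{2*pi} (4) sin(2*x) dx = (-2) - (-2) = 0.
Summing the pieces and multiplying by (1/(2*pi)) gives b_4 = 0.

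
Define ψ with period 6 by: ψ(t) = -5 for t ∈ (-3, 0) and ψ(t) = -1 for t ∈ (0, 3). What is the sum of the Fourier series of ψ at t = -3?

-3

t = -3 differs from t = 3 by -1 full period(s), and the series is 6-periodic.
At t = 3 the one-sided limits are ψ(3^-) = -1 and ψ(3^+) = -5.
By Dirichlet's theorem the series converges to their average, [(-1) + (-5)]/2 = -3.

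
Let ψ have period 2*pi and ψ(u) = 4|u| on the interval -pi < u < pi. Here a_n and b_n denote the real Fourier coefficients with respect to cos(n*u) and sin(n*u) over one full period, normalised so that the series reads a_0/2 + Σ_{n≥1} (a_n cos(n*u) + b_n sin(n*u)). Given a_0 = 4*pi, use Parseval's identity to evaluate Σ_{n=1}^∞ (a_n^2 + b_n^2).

8*pi**2/3

Parseval: a_0^2/2 + Σ_{n≥1} (a_n^2+b_n^2) = 1/pi ∫_{-pi}^{pi} ψ(u)^2 du = 32*pi**2/3.
Subtract a_0^2/2 = 8*pi**2: Σ (a_n^2+b_n^2) = 8*pi**2/3.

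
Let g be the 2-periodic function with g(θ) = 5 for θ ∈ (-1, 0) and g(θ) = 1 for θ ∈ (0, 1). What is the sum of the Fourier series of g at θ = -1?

3

At θ = -1 the one-sided limits are g(-1^-) = 1 and g(-1^+) = 5.
By Dirichlet's theorem the series converges to their average, [(1) + (5)]/2 = 3.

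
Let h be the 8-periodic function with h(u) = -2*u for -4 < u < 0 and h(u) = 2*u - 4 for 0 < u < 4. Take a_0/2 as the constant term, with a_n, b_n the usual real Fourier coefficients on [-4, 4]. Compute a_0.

4

a_0 = 1/4 ∫_{-4}^{4} h(u) du = 1/4 · (16) = 4.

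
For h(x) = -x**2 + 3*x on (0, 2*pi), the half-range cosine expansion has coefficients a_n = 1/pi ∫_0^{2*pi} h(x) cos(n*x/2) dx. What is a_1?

a_1 = 1/pi ∫_0^{2*pi} (-x**2 + 3*x) cos(x/2) dx.
Integrating by parts twice (tabular method), an antiderivative of (-x**2 + 3*x) cos(x/2) is -2*x**2*sin(x/2) + 6*x*sin(x/2) - 8*x*cos(x/2) + 16*sin(x/2) + 12*cos(x/2); evaluating from 0 to 2*pi: ∫_{0}^{2*pi} (-x**2 + 3*x) cos(x/2) dx = (-12 + 16*pi) - (12) = -24 + 16*pi.
Hence a_1 = (1/pi)·(-24 + 16*pi) = 16 - 24/pi.

16 - 24/pi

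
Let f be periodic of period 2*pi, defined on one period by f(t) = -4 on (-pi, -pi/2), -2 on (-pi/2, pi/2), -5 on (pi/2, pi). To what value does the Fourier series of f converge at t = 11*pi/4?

-5

t = 11*pi/4 differs from t = 3*pi/4 by 1 full period(s), and the series is 2*pi-periodic.
f is continuous at t = 3*pi/4 with value -5, so the series converges to -5 there.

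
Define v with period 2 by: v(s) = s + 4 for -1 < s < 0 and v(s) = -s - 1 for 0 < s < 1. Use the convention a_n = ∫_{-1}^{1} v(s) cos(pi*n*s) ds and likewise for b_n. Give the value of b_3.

-10/(3*pi)

b_3 = ∫_{-1}^{1} v(s) sin(3*pi*s) ds.
Split the integral at the breakpoints.
Integrating by parts (boundary term plus one more integral), an antiderivative of (s + 4) sin(3*pi*s) is -s*cos(3*pi*s)/(3*pi) + sin(3*pi*s)/(9*pi**2) - 4*cos(3*pi*s)/(3*pi); evaluating from -1 to 0: ∫_{-1}^{0} (s + 4) sin(3*pi*s) ds = (-4/(3*pi)) - (1/pi) = -7/(3*pi).
Integrating by parts (boundary term plus one more integral), an antiderivative of (-s - 1) sin(3*pi*s) is s*cos(3*pi*s)/(3*pi) - sin(3*pi*s)/(9*pi**2) + cos(3*pi*s)/(3*pi); evaluating from 0 to 1: ∫_{0}^{1} (-s - 1) sin(3*pi*s) ds = (-2/(3*pi)) - (1/(3*pi)) = -1/pi.
Summing the pieces gives b_3 = -10/(3*pi).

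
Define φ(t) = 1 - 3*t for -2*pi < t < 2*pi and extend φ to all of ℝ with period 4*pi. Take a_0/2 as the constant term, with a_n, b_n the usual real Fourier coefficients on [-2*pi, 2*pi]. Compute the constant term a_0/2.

a_0 = (1/(2*pi)) ∫_{-2*pi}^{2*pi} φ(t) dt = (1/(2*pi)) · (4*pi) = 2.
So the constant term a_0/2 = 1.

1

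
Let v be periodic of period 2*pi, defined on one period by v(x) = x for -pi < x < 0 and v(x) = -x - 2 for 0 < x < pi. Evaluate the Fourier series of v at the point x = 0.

At x = 0 the one-sided limits are v(0^-) = 0 and v(0^+) = -2.
By Dirichlet's theorem the series converges to their average, [(0) + (-2)]/2 = -1.

-1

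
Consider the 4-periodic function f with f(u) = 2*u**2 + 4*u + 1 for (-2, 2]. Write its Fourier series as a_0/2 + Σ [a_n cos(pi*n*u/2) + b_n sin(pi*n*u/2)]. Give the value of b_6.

b_6 = 1/2 ∫_{-2}^{2} f(u) sin(3*pi*u) du.
Integrating by parts twice (tabular method), an antiderivative of (2*u**2 + 4*u + 1) sin(3*pi*u) is -2*u**2*cos(3*pi*u)/(3*pi) + 4*u*sin(3*pi*u)/(9*pi**2) - 4*u*cos(3*pi*u)/(3*pi) + 4*sin(3*pi*u)/(9*pi**2) - cos(3*pi*u)/(3*pi) + 4*cos(3*pi*u)/(27*pi**3); evaluating from -2 to 2: ∫_{-2}^{2} (2*u**2 + 4*u + 1) sin(3*pi*u) du = ((4 - 153*pi**2)/(27*pi**3)) - ((4 - 9*pi**2)/(27*pi**3)) = -16/(3*pi).
Hence b_6 = (1/2)·(-16/(3*pi)) = -8/(3*pi).

-8/(3*pi)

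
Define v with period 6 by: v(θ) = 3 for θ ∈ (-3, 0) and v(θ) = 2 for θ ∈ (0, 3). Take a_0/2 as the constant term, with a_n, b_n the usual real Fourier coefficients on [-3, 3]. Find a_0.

5

a_0 = 1/3 ∫_{-3}^{3} v(θ) dθ = 1/3 · (15) = 5.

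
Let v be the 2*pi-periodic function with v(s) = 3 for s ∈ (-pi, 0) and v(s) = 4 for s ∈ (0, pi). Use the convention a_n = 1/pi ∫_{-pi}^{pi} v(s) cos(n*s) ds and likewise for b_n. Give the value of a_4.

0

a_4 = 1/pi ∫_{-pi}^{pi} v(s) cos(4*s) ds.
Split the integral at the breakpoints.
Directly, an antiderivative of (3) cos(4*s) is 3*sin(4*s)/4; evaluating from -pi to 0: ∫_{-pi}^{0} (3) cos(4*s) ds = (0) - (0) = 0.
Directly, an antiderivative of (4) cos(4*s) is sin(4*s); evaluating from 0 to pi: ∫_{0}^{pi} (4) cos(4*s) ds = (0) - (0) = 0.
Summing the pieces and multiplying by (1/pi) gives a_4 = 0.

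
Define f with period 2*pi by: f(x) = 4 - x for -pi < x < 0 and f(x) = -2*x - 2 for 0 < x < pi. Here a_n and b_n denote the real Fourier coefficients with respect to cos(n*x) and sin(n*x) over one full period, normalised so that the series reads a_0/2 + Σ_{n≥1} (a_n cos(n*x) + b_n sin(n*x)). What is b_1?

b_1 = 1/pi ∫_{-pi}^{pi} f(x) sin(x) dx.
Split the integral at the breakpoints.
Integrating by parts (boundary term plus one more integral), an antiderivative of (4 - x) sin(x) is x*cos(x) - sin(x) - 4*cos(x); evaluating from -pi to 0: ∫_{-pi}^{0} (4 - x) sin(x) dx = (-4) - (pi + 4) = -8 - pi.
Integrating by parts (boundary term plus one more integral), an antiderivative of (-2*x - 2) sin(x) is 2*x*cos(x) - 2*sin(x) + 2*cos(x); evaluating from 0 to pi: ∫_{0}^{pi} (-2*x - 2) sin(x) dx = (-2*pi - 2) - (2) = -2*pi - 4.
Summing the pieces and multiplying by (1/pi) gives b_1 = -12/pi - 3.

-12/pi - 3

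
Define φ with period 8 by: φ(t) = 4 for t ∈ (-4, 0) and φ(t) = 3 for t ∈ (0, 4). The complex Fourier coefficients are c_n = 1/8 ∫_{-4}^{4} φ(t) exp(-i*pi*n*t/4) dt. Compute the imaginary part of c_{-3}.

-1/(3*pi)

Since φ is real-valued, Im(c_{-3}) = -1/8 ∫_{-4}^{4} φ(t) sin(-3*pi*t/4) dt = b_{3}/2.
Split the integral at the breakpoints.
Directly, an antiderivative of (4) sin(-3*pi*t/4) is 16*cos(3*pi*t/4)/(3*pi); evaluating from -4 to 0: ∫_{-4}^{0} (4) sin(-3*pi*t/4) dt = (16/(3*pi)) - (-16/(3*pi)) = 32/(3*pi).
Directly, an antiderivative of (3) sin(-3*pi*t/4) is 4*cos(3*pi*t/4)/pi; evaluating from 0 to 4: ∫_{0}^{4} (3) sin(-3*pi*t/4) dt = (-4/pi) - (4/pi) = -8/pi.
So ∫_{-4}^{4} φ(t) sin(-3*pi*t/4) dt = 8/(3*pi).
Hence Im(c_{-3}) = (-1/8)·(8/(3*pi)) = -1/(3*pi).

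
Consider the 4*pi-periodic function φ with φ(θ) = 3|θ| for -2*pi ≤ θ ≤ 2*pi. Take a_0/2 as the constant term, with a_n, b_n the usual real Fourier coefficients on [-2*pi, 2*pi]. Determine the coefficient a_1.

-24/pi

a_1 = (1/(2*pi)) ∫_{-2*pi}^{2*pi} φ(θ) cos(θ/2) dθ.
φ is even and cos(θ/2) is even, so the integrand is even and a_1 = 1/pi ∫_0^{2*pi} φ(θ) cos(θ/2) dθ.
Integrating by parts (boundary term plus one more integral), an antiderivative of (3*θ) cos(θ/2) is 6*θ*sin(θ/2) + 12*cos(θ/2); evaluating from 0 to 2*pi: ∫_{0}^{2*pi} (3*θ) cos(θ/2) dθ = (-12) - (12) = -24.
Hence a_1 = (1/pi)·(-24) = -24/pi.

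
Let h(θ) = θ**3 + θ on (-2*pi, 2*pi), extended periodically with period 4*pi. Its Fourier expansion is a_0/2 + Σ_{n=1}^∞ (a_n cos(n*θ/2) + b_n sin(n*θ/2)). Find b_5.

b_5 = (1/(2*pi)) ∫_{-2*pi}^{2*pi} h(θ) sin(5*θ/2) dθ.
h is odd and sin(5*θ/2) is odd, so the integrand is even and b_5 = 1/pi ∫_0^{2*pi} h(θ) sin(5*θ/2) dθ.
Integrating by parts three times (tabular method), an antiderivative of (θ**3 + θ) sin(5*θ/2) is -2*θ**3*cos(5*θ/2)/5 + 12*θ**2*sin(5*θ/2)/25 - 2*θ*cos(5*θ/2)/125 + 4*sin(5*θ/2)/625; evaluating from 0 to 2*pi: ∫_{0}^{2*pi} (θ**3 + θ) sin(5*θ/2) dθ = (4*pi*(1 + 100*pi**2)/125) - (0) = 4*pi*(1 + 100*pi**2)/125.
Hence b_5 = (1/pi)·(4*pi*(1 + 100*pi**2)/125) = 4/125 + 16*pi**2/5.

4/125 + 16*pi**2/5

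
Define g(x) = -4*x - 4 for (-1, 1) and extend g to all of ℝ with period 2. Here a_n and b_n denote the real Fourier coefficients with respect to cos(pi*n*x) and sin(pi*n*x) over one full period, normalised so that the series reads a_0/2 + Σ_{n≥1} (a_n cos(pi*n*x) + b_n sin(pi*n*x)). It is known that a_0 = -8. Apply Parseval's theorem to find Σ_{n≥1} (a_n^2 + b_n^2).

32/3

Parseval: a_0^2/2 + Σ_{n≥1} (a_n^2+b_n^2) = ∫_{-1}^{1} g(x)^2 dx = 128/3.
Subtract a_0^2/2 = 32: Σ (a_n^2+b_n^2) = 32/3.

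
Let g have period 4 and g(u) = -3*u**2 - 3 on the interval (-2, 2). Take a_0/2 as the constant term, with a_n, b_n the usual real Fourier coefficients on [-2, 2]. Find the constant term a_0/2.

a_0 = 1/2 ∫_{-2}^{2} g(u) du = 1/2 · (-28) = -14.
So the constant term a_0/2 = -7.

-7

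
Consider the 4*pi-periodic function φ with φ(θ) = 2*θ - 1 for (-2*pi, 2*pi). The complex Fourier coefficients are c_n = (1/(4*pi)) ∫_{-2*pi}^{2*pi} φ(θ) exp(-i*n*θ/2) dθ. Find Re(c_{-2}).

Since φ is real-valued, Re(c_{-2}) = (1/(4*pi)) ∫_{-2*pi}^{2*pi} φ(θ) cos(-θ) dθ = a_{2}/2.
Integrating by parts (boundary term plus one more integral), an antiderivative of (2*θ - 1) cos(-θ) is 2*θ*sin(θ) - sin(θ) + 2*cos(θ); evaluating from -2*pi to 2*pi: ∫_{-2*pi}^{2*pi} (2*θ - 1) cos(-θ) dθ = (2) - (2) = 0.
Hence Re(c_{-2}) = (1/(4*pi))·(0) = 0.

0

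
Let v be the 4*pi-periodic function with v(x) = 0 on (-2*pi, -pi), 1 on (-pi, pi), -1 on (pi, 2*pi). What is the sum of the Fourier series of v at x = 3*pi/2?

-1

v is continuous at x = 3*pi/2 with value -1, so the series converges to -1 there.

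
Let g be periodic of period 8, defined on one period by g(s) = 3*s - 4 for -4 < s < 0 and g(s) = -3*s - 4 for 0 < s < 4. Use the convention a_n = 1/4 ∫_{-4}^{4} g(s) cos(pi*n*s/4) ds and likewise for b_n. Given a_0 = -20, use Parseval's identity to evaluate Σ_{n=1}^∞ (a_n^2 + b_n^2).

Parseval: a_0^2/2 + Σ_{n≥1} (a_n^2+b_n^2) = 1/4 ∫_{-4}^{4} g(s)^2 ds = 224.
Subtract a_0^2/2 = 200: Σ (a_n^2+b_n^2) = 24.

24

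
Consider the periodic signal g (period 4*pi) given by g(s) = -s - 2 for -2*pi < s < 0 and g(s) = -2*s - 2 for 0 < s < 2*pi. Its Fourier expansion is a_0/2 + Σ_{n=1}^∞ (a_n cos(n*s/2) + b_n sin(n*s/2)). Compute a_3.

a_3 = (1/(2*pi)) ∫_{-2*pi}^{2*pi} g(s) cos(3*s/2) ds.
Split the integral at the breakpoints.
Integrating by parts (boundary term plus one more integral), an antiderivative of (-s - 2) cos(3*s/2) is -2*s*sin(3*s/2)/3 - 4*sin(3*s/2)/3 - 4*cos(3*s/2)/9; evaluating from -2*pi to 0: ∫_{-2*pi}^{0} (-s - 2) cos(3*s/2) ds = (-4/9) - (4/9) = -8/9.
Integrating by parts (boundary term plus one more integral), an antiderivative of (-2*s - 2) cos(3*s/2) is -4*s*sin(3*s/2)/3 - 4*sin(3*s/2)/3 - 8*cos(3*s/2)/9; evaluating from 0 to 2*pi: ∫_{0}^{2*pi} (-2*s - 2) cos(3*s/2) ds = (8/9) - (-8/9) = 16/9.
Summing the pieces and multiplying by (1/(2*pi)) gives a_3 = 4/(9*pi).

4/(9*pi)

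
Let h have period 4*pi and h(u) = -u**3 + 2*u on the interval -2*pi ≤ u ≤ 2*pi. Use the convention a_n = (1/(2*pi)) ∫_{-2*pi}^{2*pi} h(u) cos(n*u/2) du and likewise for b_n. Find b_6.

b_6 = (1/(2*pi)) ∫_{-2*pi}^{2*pi} h(u) sin(3*u) du.
h is odd and sin(3*u) is odd, so the integrand is even and b_6 = 1/pi ∫_0^{2*pi} h(u) sin(3*u) du.
Integrating by parts three times (tabular method), an antiderivative of (-u**3 + 2*u) sin(3*u) is u**3*cos(3*u)/3 - u**2*sin(3*u)/3 - 8*u*cos(3*u)/9 + 8*sin(3*u)/27; evaluating from 0 to 2*pi: ∫_{0}^{2*pi} (-u**3 + 2*u) sin(3*u) du = (8*pi*(-2 + 3*pi**2)/9) - (0) = 8*pi*(-2 + 3*pi**2)/9.
Hence b_6 = (1/pi)·(8*pi*(-2 + 3*pi**2)/9) = -16/9 + 8*pi**2/3.

-16/9 + 8*pi**2/3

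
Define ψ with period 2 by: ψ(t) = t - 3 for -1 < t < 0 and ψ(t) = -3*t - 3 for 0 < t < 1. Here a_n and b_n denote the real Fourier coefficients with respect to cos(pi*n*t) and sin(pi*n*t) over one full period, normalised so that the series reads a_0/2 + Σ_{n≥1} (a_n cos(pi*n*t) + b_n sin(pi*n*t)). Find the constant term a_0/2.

-4

a_0 = ∫_{-1}^{1} ψ(t) dt = -8.
So the constant term a_0/2 = -4.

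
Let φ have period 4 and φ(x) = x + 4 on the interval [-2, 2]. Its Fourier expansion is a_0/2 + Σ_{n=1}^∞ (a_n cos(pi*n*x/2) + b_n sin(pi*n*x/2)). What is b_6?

-2/(3*pi)

b_6 = 1/2 ∫_{-2}^{2} φ(x) sin(3*pi*x) dx.
Integrating by parts (boundary term plus one more integral), an antiderivative of (x + 4) sin(3*pi*x) is -x*cos(3*pi*x)/(3*pi) + sin(3*pi*x)/(9*pi**2) - 4*cos(3*pi*x)/(3*pi); evaluating from -2 to 2: ∫_{-2}^{2} (x + 4) sin(3*pi*x) dx = (-2/pi) - (-2/(3*pi)) = -4/(3*pi).
Hence b_6 = (1/2)·(-4/(3*pi)) = -2/(3*pi).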